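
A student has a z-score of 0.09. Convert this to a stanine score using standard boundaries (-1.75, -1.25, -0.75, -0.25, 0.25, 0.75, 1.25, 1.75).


Stanine boundaries: [-1.75, -1.25, -0.75, -0.25, 0.25, 0.75, 1.25, 1.75]
z = 0.09
Check each boundary:
  z >= -1.75 -> could be stanine 2
  z >= -1.25 -> could be stanine 3
  z >= -0.75 -> could be stanine 4
  z >= -0.25 -> could be stanine 5
  z < 0.25
  z < 0.75
  z < 1.25
  z < 1.75
Highest qualifying boundary gives stanine = 5

5


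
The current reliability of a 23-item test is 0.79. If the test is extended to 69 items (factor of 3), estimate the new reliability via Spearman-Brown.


r_new = (n * rxx) / (1 + (n-1) * rxx)
r_new = (3 * 0.79) / (1 + 2 * 0.79)
r_new = 2.37 / 2.58
r_new = 0.9186

0.9186


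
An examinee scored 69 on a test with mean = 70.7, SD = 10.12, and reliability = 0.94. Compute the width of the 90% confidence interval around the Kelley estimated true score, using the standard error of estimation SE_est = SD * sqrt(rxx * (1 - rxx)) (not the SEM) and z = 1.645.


True score estimate = 0.94*69 + 0.06*70.7 = 69.102
SE_est = SD * sqrt(rxx * (1 - rxx)) = 10.12 * sqrt(0.94 * 0.06) = 10.12 * sqrt(0.0564) = 2.403367
CI = T_est +/- z * SE_est, so width = 2 * z * SE_est = 2 * 1.645 * 2.403367
Width = 7.9071

7.9071


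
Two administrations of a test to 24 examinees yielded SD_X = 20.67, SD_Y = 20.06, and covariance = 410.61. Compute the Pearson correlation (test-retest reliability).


r = cov(X,Y) / (SD_X * SD_Y)
r = 410.61 / (20.67 * 20.06)
r = 410.61 / 414.6402
r = 0.9903

0.9903


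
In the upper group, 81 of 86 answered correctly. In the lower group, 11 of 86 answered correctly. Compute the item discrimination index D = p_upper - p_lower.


p_upper = 81/86 = 0.9419
p_lower = 11/86 = 0.1279
D = 0.9419 - 0.1279 = 0.814

0.814


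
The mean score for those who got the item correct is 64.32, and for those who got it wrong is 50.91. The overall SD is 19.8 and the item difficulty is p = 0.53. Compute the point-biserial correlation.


q = 1 - p = 0.47
rpb = ((M1 - M0) / SD) * sqrt(p * q)
rpb = ((64.32 - 50.91) / 19.8) * sqrt(0.53 * 0.47)
rpb = 0.338

0.338


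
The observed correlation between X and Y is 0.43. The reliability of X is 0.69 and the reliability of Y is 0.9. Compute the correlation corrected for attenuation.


r_corrected = rxy / sqrt(rxx * ryy)
= 0.43 / sqrt(0.69 * 0.9)
= 0.43 / sqrt(0.621)
= 0.43 / 0.788036
r_corrected = 0.5457

0.5457


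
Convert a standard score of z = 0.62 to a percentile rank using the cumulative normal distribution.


CDF(z) = 0.5 * (1 + erf(z/sqrt(2)))
erf(0.4384) = 0.4647
CDF = 0.7324
Percentile rank = 0.7324 * 100 = 73.24

73.24


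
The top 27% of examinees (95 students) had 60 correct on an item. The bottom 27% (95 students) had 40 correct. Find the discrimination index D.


p_upper = 60/95 = 0.6316
p_lower = 40/95 = 0.4211
D = 0.6316 - 0.4211 = 0.2105

0.2105


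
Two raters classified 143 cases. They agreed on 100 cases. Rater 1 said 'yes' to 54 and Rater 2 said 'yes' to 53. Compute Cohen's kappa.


P_o = 100/143 = 0.699301
P_e = (54*53 + 89*90) / 20449 = 0.531664
kappa = (P_o - P_e) / (1 - P_e)
kappa = (0.699301 - 0.531664) / (1 - 0.531664)
kappa = 0.3579

0.3579


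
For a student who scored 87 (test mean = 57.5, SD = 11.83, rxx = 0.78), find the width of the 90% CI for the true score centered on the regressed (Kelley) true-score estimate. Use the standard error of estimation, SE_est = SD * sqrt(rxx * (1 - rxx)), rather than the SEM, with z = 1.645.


True score estimate = 0.78*87 + 0.22*57.5 = 80.51
SE_est = SD * sqrt(rxx * (1 - rxx)) = 11.83 * sqrt(0.78 * 0.22) = 11.83 * sqrt(0.1716) = 4.900534
CI = T_est +/- z * SE_est, so width = 2 * z * SE_est = 2 * 1.645 * 4.900534
Width = 16.1228

16.1228


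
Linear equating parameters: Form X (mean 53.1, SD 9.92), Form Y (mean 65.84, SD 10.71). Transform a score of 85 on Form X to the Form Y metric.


slope = SD_Y / SD_X = 10.71 / 9.92 ~ 1.0796
intercept = mean_Y - slope * mean_X = 65.84 - (10.71 / 9.92) * 53.1 ~ 8.5113
Y = slope * X + intercept. To avoid rounding drift from the rounded slope/intercept, evaluate the equivalent form Y = mean_Y + SD_Y * (X - mean_X) / SD_X at full precision:
Y = 65.84 + 10.71 * (85 - 53.1) / 9.92
Y = 65.84 + 10.71 * 31.9 / 9.92
Y = 65.84 + 341.649 / 9.92
Y = 65.84 + 34.4404
Y = 100.2804

100.2804


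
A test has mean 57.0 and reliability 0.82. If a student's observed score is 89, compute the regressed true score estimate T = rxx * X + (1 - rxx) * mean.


T_est = rxx * X + (1 - rxx) * mean
T_est = 0.82 * 89 + 0.18 * 57.0
T_est = 72.98 + 10.26
T_est = 83.24

83.24


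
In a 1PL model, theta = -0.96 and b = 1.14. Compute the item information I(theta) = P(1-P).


P = 1/(1+exp(-(-0.96-1.14))) = 0.1091
I = P*(1-P) = 0.1091 * 0.8909
I = 0.0972

0.0972


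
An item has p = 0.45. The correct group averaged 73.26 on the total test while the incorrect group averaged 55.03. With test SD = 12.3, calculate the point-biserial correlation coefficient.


q = 1 - p = 0.55
rpb = ((M1 - M0) / SD) * sqrt(p * q)
rpb = ((73.26 - 55.03) / 12.3) * sqrt(0.45 * 0.55)
rpb = 0.7373

0.7373


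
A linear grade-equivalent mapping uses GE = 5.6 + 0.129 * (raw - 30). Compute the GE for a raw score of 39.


raw - median = 39 - 30 = 9
slope * diff = 0.129 * 9 = 1.161
GE = 5.6 + 1.161
GE = 6.761

6.761


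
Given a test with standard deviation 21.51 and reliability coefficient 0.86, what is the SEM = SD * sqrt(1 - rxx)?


SEM = SD * sqrt(1 - rxx)
SEM = 21.51 * sqrt(1 - 0.86)
SEM = 21.51 * sqrt(0.14) = 21.51 * 0.374166
SEM = 8.0483

8.0483


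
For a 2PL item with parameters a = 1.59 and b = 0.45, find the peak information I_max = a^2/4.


For 2PL, max info at theta = b = 0.45
I_max = a^2 / 4 = 1.59^2 / 4
= 2.5281 / 4
I_max = 0.632

0.632


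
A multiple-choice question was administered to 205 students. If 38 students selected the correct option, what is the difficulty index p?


Item difficulty p = number correct / total examinees
p = 38 / 205
p = 0.1854

0.1854


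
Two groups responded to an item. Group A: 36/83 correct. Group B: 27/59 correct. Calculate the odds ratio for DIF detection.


Odds_A = 36/47 = 0.766
Odds_B = 27/32 = 0.8438
OR = Odds_A / Odds_B = 0.766 / 0.8438
Exactly, OR = (36 * 32) / (47 * 27) = 1152 / 1269
OR = 0.9078

0.9078


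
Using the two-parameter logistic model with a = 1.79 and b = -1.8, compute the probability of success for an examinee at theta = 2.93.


a*(theta - b) = 1.79 * (2.93 - -1.8) = 8.4667
exp(-8.4667) = 0.0002
P = 1 / (1 + 0.0002)
P = 0.9998

0.9998


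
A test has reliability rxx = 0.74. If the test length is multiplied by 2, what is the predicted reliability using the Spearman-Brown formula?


r_new = (n * rxx) / (1 + (n-1) * rxx)
r_new = (2 * 0.74) / (1 + 1 * 0.74)
r_new = 1.48 / 1.74
r_new = 0.8506

0.8506


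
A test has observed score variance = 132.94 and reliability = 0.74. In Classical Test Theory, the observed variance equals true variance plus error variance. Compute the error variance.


var_true = rxx * var_obs = 0.74 * 132.94 = 98.3756
var_error = var_obs - var_true
var_error = 132.94 - 98.3756
var_error = 34.5644

34.5644


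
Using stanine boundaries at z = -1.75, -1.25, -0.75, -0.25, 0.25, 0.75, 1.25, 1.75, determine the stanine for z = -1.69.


Stanine boundaries: [-1.75, -1.25, -0.75, -0.25, 0.25, 0.75, 1.25, 1.75]
z = -1.69
Check each boundary:
  z >= -1.75 -> could be stanine 2
  z < -1.25
  z < -0.75
  z < -0.25
  z < 0.25
  z < 0.75
  z < 1.25
  z < 1.75
Highest qualifying boundary gives stanine = 2

2


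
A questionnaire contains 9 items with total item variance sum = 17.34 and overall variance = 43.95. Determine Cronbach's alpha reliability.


alpha = (k/(k-1)) * (1 - sum(si^2)/s_total^2)
= (9/8) * (1 - 17.34/43.95)
alpha = 0.6811

0.6811


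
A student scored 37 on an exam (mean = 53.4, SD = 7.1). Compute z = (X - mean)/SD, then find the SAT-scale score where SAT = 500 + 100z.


z = (X - mean) / SD = (37 - 53.4) / 7.1
z = -16.4 / 7.1
z = -2.3099
SAT-scale = SAT = 500 + 100z
Carry z at full precision (z = -16.4 / 7.1) into the conversion:
SAT-scale = 500 + 100 * (-16.4 / 7.1) = 500 + -1640 / 7.1
SAT-scale = 500 + -230.9859
SAT-scale = 269.0141

269.0141


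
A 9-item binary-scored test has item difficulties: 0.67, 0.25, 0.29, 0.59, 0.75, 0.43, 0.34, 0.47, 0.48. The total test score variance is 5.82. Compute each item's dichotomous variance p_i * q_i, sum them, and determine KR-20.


For each item, compute p_i * q_i:
  Item 1: 0.67 * 0.33 = 0.2211
  Item 2: 0.25 * 0.75 = 0.1875
  Item 3: 0.29 * 0.71 = 0.2059
  Item 4: 0.59 * 0.41 = 0.2419
  Item 5: 0.75 * 0.25 = 0.1875
  Item 6: 0.43 * 0.57 = 0.2451
  Item 7: 0.34 * 0.66 = 0.2244
  Item 8: 0.47 * 0.53 = 0.2491
  Item 9: 0.48 * 0.52 = 0.2496
Sum(p_i * q_i) = 0.2211 + 0.1875 + 0.2059 + 0.2419 + 0.1875 + 0.2451 + 0.2244 + 0.2491 + 0.2496 = 2.0121
KR-20 = (k/(k-1)) * (1 - Sum(p_i*q_i) / Var_total)
= (9/8) * (1 - 2.0121/5.82)
= 1.125 * 0.6543
KR-20 = 0.7361

0.7361


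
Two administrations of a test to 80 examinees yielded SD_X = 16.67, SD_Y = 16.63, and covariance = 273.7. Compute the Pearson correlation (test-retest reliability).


r = cov(X,Y) / (SD_X * SD_Y)
r = 273.7 / (16.67 * 16.63)
r = 273.7 / 277.2221
r = 0.9873

0.9873


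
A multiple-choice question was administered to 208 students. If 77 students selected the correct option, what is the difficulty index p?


Item difficulty p = number correct / total examinees
p = 77 / 208
p = 0.3702

0.3702


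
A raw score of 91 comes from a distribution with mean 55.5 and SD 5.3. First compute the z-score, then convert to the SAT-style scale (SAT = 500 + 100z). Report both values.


z = (X - mean) / SD = (91 - 55.5) / 5.3
z = 35.5 / 5.3
z = 6.6981
SAT-scale = SAT = 500 + 100z
Carry z at full precision (z = 35.5 / 5.3) into the conversion:
SAT-scale = 500 + 100 * (35.5 / 5.3) = 500 + 3550 / 5.3
SAT-scale = 500 + 669.8113
SAT-scale = 1169.8113

1169.8113


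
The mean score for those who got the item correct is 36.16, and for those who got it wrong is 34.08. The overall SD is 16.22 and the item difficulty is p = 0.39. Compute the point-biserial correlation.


q = 1 - p = 0.61
rpb = ((M1 - M0) / SD) * sqrt(p * q)
rpb = ((36.16 - 34.08) / 16.22) * sqrt(0.39 * 0.61)
rpb = 0.0625

0.0625


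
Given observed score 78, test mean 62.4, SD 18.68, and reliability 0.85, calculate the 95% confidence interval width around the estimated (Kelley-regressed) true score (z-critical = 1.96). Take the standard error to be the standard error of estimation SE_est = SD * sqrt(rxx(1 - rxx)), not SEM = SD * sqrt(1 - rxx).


True score estimate = 0.85*78 + 0.15*62.4 = 75.66
SE_est = SD * sqrt(rxx * (1 - rxx)) = 18.68 * sqrt(0.85 * 0.15) = 18.68 * sqrt(0.1275) = 6.670094
CI = T_est +/- z * SE_est, so width = 2 * z * SE_est = 2 * 1.96 * 6.670094
Width = 26.1468

26.1468


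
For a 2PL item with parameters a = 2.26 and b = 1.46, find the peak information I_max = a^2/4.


For 2PL, max info at theta = b = 1.46
I_max = a^2 / 4 = 2.26^2 / 4
= 5.1076 / 4
I_max = 1.2769

1.2769


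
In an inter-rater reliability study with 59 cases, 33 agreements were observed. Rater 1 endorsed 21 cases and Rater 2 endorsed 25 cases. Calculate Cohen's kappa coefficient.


P_o = 33/59 = 0.559322
P_e = (21*25 + 38*34) / 3481 = 0.521976
kappa = (P_o - P_e) / (1 - P_e)
kappa = (0.559322 - 0.521976) / (1 - 0.521976)
kappa = 0.0781

0.0781


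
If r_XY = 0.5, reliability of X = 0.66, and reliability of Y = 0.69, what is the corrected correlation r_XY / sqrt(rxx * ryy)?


r_corrected = rxy / sqrt(rxx * ryy)
= 0.5 / sqrt(0.66 * 0.69)
= 0.5 / sqrt(0.4554)
= 0.5 / 0.674833
r_corrected = 0.7409

0.7409


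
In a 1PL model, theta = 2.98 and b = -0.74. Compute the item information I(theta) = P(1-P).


P = 1/(1+exp(-(2.98--0.74))) = 0.9763
I = P*(1-P) = 0.9763 * 0.0237
I = 0.0231

0.0231


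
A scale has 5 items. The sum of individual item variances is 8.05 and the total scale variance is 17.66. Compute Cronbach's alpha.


alpha = (k/(k-1)) * (1 - sum(si^2)/s_total^2)
= (5/4) * (1 - 8.05/17.66)
alpha = 0.6802

0.6802


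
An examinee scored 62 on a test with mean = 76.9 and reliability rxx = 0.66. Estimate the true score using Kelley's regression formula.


T_est = rxx * X + (1 - rxx) * mean
T_est = 0.66 * 62 + 0.34 * 76.9
T_est = 40.92 + 26.146
T_est = 67.066

67.066


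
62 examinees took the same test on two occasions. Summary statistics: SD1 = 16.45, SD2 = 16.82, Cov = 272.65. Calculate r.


r = cov(X,Y) / (SD_X * SD_Y)
r = 272.65 / (16.45 * 16.82)
r = 272.65 / 276.689
r = 0.9854

0.9854


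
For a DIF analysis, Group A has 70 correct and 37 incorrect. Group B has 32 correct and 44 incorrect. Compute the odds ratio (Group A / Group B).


Odds_A = 70/37 = 1.8919
Odds_B = 32/44 = 0.7273
OR = Odds_A / Odds_B = 1.8919 / 0.7273
Exactly, OR = (70 * 44) / (37 * 32) = 3080 / 1184
OR = 2.6014

2.6014


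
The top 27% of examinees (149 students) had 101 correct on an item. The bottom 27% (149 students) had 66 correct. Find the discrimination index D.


p_upper = 101/149 = 0.6779
p_lower = 66/149 = 0.443
D = 0.6779 - 0.443 = 0.2349

0.2349


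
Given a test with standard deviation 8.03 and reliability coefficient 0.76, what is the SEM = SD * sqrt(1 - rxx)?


SEM = SD * sqrt(1 - rxx)
SEM = 8.03 * sqrt(1 - 0.76)
SEM = 8.03 * sqrt(0.24) = 8.03 * 0.489898
SEM = 3.9339

3.9339


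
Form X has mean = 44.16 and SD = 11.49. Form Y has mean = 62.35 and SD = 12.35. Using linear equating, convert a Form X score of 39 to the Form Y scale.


slope = SD_Y / SD_X = 12.35 / 11.49 ~ 1.0748
intercept = mean_Y - slope * mean_X = 62.35 - (12.35 / 11.49) * 44.16 ~ 14.8847
Y = slope * X + intercept. To avoid rounding drift from the rounded slope/intercept, evaluate the equivalent form Y = mean_Y + SD_Y * (X - mean_X) / SD_X at full precision:
Y = 62.35 + 12.35 * (39 - 44.16) / 11.49
Y = 62.35 - 12.35 * 5.16 / 11.49
Y = 62.35 - 63.726 / 11.49
Y = 62.35 - 5.5462
Y = 56.8038

56.8038


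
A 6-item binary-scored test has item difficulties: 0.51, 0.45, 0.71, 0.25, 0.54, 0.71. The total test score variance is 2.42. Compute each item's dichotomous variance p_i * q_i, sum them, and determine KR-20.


For each item, compute p_i * q_i:
  Item 1: 0.51 * 0.49 = 0.2499
  Item 2: 0.45 * 0.55 = 0.2475
  Item 3: 0.71 * 0.29 = 0.2059
  Item 4: 0.25 * 0.75 = 0.1875
  Item 5: 0.54 * 0.46 = 0.2484
  Item 6: 0.71 * 0.29 = 0.2059
Sum(p_i * q_i) = 0.2499 + 0.2475 + 0.2059 + 0.1875 + 0.2484 + 0.2059 = 1.3451
KR-20 = (k/(k-1)) * (1 - Sum(p_i*q_i) / Var_total)
= (6/5) * (1 - 1.3451/2.42)
= 1.2 * 0.4442
KR-20 = 0.533

0.533


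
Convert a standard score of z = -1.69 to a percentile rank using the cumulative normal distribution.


CDF(z) = 0.5 * (1 + erf(z/sqrt(2)))
erf(-1.195) = -0.909
CDF = 0.0455
Percentile rank = 0.0455 * 100 = 4.55

4.55


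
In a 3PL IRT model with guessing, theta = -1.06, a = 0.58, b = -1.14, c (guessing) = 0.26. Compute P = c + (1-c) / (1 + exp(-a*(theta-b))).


logit = 0.58*(-1.06 - -1.14) = 0.0464
P* = 1/(1 + exp(-0.0464)) = 0.5116
P = 0.26 + (1 - 0.26) * 0.5116
P = 0.6386

0.6386


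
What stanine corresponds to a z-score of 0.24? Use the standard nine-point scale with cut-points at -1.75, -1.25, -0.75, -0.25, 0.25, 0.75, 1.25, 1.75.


Stanine boundaries: [-1.75, -1.25, -0.75, -0.25, 0.25, 0.75, 1.25, 1.75]
z = 0.24
Check each boundary:
  z >= -1.75 -> could be stanine 2
  z >= -1.25 -> could be stanine 3
  z >= -0.75 -> could be stanine 4
  z >= -0.25 -> could be stanine 5
  z < 0.25
  z < 0.75
  z < 1.25
  z < 1.75
Highest qualifying boundary gives stanine = 5

5


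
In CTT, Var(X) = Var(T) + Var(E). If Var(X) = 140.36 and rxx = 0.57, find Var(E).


var_true = rxx * var_obs = 0.57 * 140.36 = 80.0052
var_error = var_obs - var_true
var_error = 140.36 - 80.0052
var_error = 60.3548

60.3548


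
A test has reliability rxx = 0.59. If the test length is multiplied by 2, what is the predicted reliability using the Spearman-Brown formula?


r_new = (n * rxx) / (1 + (n-1) * rxx)
r_new = (2 * 0.59) / (1 + 1 * 0.59)
r_new = 1.18 / 1.59
r_new = 0.7421

0.7421


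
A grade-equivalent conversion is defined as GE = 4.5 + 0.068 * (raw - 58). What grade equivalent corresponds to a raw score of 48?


raw - median = 48 - 58 = -10
slope * diff = 0.068 * -10 = -0.68
GE = 4.5 + -0.68
GE = 3.82

3.82


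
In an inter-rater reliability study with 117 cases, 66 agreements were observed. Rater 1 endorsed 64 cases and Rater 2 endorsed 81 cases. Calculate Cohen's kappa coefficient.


P_o = 66/117 = 0.564103
P_e = (64*81 + 53*36) / 13689 = 0.51808
kappa = (P_o - P_e) / (1 - P_e)
kappa = (0.564103 - 0.51808) / (1 - 0.51808)
kappa = 0.0955

0.0955


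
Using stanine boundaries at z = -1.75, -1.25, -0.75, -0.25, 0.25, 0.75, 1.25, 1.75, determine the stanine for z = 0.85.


Stanine boundaries: [-1.75, -1.25, -0.75, -0.25, 0.25, 0.75, 1.25, 1.75]
z = 0.85
Check each boundary:
  z >= -1.75 -> could be stanine 2
  z >= -1.25 -> could be stanine 3
  z >= -0.75 -> could be stanine 4
  z >= -0.25 -> could be stanine 5
  z >= 0.25 -> could be stanine 6
  z >= 0.75 -> could be stanine 7
  z < 1.25
  z < 1.75
Highest qualifying boundary gives stanine = 7

7


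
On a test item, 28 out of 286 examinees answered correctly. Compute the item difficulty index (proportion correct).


Item difficulty p = number correct / total examinees
p = 28 / 286
p = 0.0979

0.0979


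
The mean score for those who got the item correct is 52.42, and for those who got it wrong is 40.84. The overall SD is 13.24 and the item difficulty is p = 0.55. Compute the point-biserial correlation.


q = 1 - p = 0.45
rpb = ((M1 - M0) / SD) * sqrt(p * q)
rpb = ((52.42 - 40.84) / 13.24) * sqrt(0.55 * 0.45)
rpb = 0.4351

0.4351


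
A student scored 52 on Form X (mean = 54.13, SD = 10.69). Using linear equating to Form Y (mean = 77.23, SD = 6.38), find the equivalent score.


slope = SD_Y / SD_X = 6.38 / 10.69 ~ 0.5968
intercept = mean_Y - slope * mean_X = 77.23 - (6.38 / 10.69) * 54.13 ~ 44.9242
Y = slope * X + intercept. To avoid rounding drift from the rounded slope/intercept, evaluate the equivalent form Y = mean_Y + SD_Y * (X - mean_X) / SD_X at full precision:
Y = 77.23 + 6.38 * (52 - 54.13) / 10.69
Y = 77.23 - 6.38 * 2.13 / 10.69
Y = 77.23 - 13.5894 / 10.69
Y = 77.23 - 1.2712
Y = 75.9588

75.9588


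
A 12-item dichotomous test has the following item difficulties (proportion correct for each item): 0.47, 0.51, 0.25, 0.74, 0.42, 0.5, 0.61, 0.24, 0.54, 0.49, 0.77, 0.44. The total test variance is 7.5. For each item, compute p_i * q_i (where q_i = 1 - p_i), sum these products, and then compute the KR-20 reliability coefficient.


For each item, compute p_i * q_i:
  Item 1: 0.47 * 0.53 = 0.2491
  Item 2: 0.51 * 0.49 = 0.2499
  Item 3: 0.25 * 0.75 = 0.1875
  Item 4: 0.74 * 0.26 = 0.1924
  Item 5: 0.42 * 0.58 = 0.2436
  Item 6: 0.5 * 0.5 = 0.25
  Item 7: 0.61 * 0.39 = 0.2379
  Item 8: 0.24 * 0.76 = 0.1824
  Item 9: 0.54 * 0.46 = 0.2484
  Item 10: 0.49 * 0.51 = 0.2499
  Item 11: 0.77 * 0.23 = 0.1771
  Item 12: 0.44 * 0.56 = 0.2464
Sum(p_i * q_i) = 0.2491 + 0.2499 + 0.1875 + 0.1924 + 0.2436 + 0.25 + 0.2379 + 0.1824 + 0.2484 + 0.2499 + 0.1771 + 0.2464 = 2.7146
KR-20 = (k/(k-1)) * (1 - Sum(p_i*q_i) / Var_total)
= (12/11) * (1 - 2.7146/7.5)
= 1.0909 * 0.6381
KR-20 = 0.6961

0.6961


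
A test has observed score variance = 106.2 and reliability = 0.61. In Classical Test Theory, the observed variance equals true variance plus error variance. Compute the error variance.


var_true = rxx * var_obs = 0.61 * 106.2 = 64.782
var_error = var_obs - var_true
var_error = 106.2 - 64.782
var_error = 41.418

41.418


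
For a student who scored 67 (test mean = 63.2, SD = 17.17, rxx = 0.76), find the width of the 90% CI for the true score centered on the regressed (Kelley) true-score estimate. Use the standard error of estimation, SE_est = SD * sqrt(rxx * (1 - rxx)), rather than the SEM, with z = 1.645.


True score estimate = 0.76*67 + 0.24*63.2 = 66.088
SE_est = SD * sqrt(rxx * (1 - rxx)) = 17.17 * sqrt(0.76 * 0.24) = 17.17 * sqrt(0.1824) = 7.333017
CI = T_est +/- z * SE_est, so width = 2 * z * SE_est = 2 * 1.645 * 7.333017
Width = 24.1256

24.1256


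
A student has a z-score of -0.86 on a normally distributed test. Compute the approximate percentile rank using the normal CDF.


CDF(z) = 0.5 * (1 + erf(z/sqrt(2)))
erf(-0.6081) = -0.6102
CDF = 0.1949
Percentile rank = 0.1949 * 100 = 19.49

19.49


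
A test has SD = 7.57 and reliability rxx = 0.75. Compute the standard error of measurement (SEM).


SEM = SD * sqrt(1 - rxx)
SEM = 7.57 * sqrt(1 - 0.75)
SEM = 7.57 * sqrt(0.25) = 7.57 * 0.5
SEM = 3.785

3.785


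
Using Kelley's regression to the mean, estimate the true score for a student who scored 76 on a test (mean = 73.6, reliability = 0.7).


T_est = rxx * X + (1 - rxx) * mean
T_est = 0.7 * 76 + 0.3 * 73.6
T_est = 53.2 + 22.08
T_est = 75.28

75.28


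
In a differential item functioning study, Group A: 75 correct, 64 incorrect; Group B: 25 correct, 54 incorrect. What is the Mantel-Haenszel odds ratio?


Odds_A = 75/64 = 1.1719
Odds_B = 25/54 = 0.463
OR = Odds_A / Odds_B = 1.1719 / 0.463
Exactly, OR = (75 * 54) / (64 * 25) = 4050 / 1600
OR = 2.5312

2.5312


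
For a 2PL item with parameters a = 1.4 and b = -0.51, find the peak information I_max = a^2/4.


For 2PL, max info at theta = b = -0.51
I_max = a^2 / 4 = 1.4^2 / 4
= 1.96 / 4
I_max = 0.49

0.49


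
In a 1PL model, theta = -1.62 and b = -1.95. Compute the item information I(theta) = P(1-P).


P = 1/(1+exp(-(-1.62--1.95))) = 0.5818
I = P*(1-P) = 0.5818 * 0.4182
I = 0.2433

0.2433


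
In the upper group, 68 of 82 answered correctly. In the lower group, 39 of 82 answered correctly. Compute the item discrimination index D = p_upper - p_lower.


p_upper = 68/82 = 0.8293
p_lower = 39/82 = 0.4756
D = 0.8293 - 0.4756 = 0.3537

0.3537


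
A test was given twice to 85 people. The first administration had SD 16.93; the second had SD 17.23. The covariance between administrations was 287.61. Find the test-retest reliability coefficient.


r = cov(X,Y) / (SD_X * SD_Y)
r = 287.61 / (16.93 * 17.23)
r = 287.61 / 291.7039
r = 0.986

0.986


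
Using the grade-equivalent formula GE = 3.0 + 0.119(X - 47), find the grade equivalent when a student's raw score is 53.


raw - median = 53 - 47 = 6
slope * diff = 0.119 * 6 = 0.714
GE = 3.0 + 0.714
GE = 3.714

3.714


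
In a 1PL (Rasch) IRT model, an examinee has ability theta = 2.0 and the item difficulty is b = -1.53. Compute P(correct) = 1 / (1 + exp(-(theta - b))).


theta - b = 2.0 - -1.53 = 3.53
exp(-(theta - b)) = exp(-3.53) = 0.0293
P = 1 / (1 + 0.0293)
P = 0.9715

0.9715


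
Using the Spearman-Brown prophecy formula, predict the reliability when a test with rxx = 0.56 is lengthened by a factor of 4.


r_new = (n * rxx) / (1 + (n-1) * rxx)
r_new = (4 * 0.56) / (1 + 3 * 0.56)
r_new = 2.24 / 2.68
r_new = 0.8358

0.8358


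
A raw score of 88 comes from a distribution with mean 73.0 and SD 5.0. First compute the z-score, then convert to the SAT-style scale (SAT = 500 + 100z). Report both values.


z = (X - mean) / SD = (88 - 73.0) / 5.0
z = 15.0 / 5.0
z = 3.0
SAT-scale = SAT = 500 + 100z
Carry z at full precision (z = 15.0 / 5.0) into the conversion:
SAT-scale = 500 + 100 * (15.0 / 5.0) = 500 + 1500 / 5.0
SAT-scale = 500 + 300.0
SAT-scale = 800.0

800.0


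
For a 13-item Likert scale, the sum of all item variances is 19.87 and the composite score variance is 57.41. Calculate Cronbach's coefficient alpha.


alpha = (k/(k-1)) * (1 - sum(si^2)/s_total^2)
= (13/12) * (1 - 19.87/57.41)
alpha = 0.7084

0.7084


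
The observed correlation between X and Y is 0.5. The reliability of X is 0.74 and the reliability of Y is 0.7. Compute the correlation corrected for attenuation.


r_corrected = rxy / sqrt(rxx * ryy)
= 0.5 / sqrt(0.74 * 0.7)
= 0.5 / sqrt(0.518)
= 0.5 / 0.719722
r_corrected = 0.6947

0.6947


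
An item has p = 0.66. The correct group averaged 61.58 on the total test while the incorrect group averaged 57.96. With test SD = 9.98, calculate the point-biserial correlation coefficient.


q = 1 - p = 0.34
rpb = ((M1 - M0) / SD) * sqrt(p * q)
rpb = ((61.58 - 57.96) / 9.98) * sqrt(0.66 * 0.34)
rpb = 0.1718

0.1718


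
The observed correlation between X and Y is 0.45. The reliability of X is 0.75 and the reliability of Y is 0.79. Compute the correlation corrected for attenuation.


r_corrected = rxy / sqrt(rxx * ryy)
= 0.45 / sqrt(0.75 * 0.79)
= 0.45 / sqrt(0.5925)
= 0.45 / 0.76974
r_corrected = 0.5846

0.5846


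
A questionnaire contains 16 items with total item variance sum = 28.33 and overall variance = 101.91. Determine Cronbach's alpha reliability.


alpha = (k/(k-1)) * (1 - sum(si^2)/s_total^2)
= (16/15) * (1 - 28.33/101.91)
alpha = 0.7701

0.7701


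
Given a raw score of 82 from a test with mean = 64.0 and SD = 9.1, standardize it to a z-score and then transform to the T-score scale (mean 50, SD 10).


z = (X - mean) / SD = (82 - 64.0) / 9.1
z = 18.0 / 9.1
z = 1.978
T-score = T = 50 + 10z
Carry z at full precision (z = 18.0 / 9.1) into the conversion:
T-score = 50 + 10 * (18.0 / 9.1) = 50 + 180 / 9.1
T-score = 50 + 19.7802
T-score = 69.7802

69.7802


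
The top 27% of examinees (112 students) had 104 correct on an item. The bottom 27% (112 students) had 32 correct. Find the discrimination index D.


p_upper = 104/112 = 0.9286
p_lower = 32/112 = 0.2857
D = 0.9286 - 0.2857 = 0.6429

0.6429


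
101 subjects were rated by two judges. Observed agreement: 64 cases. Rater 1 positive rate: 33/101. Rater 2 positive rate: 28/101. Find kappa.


P_o = 64/101 = 0.633663
P_e = (33*28 + 68*73) / 10201 = 0.577198
kappa = (P_o - P_e) / (1 - P_e)
kappa = (0.633663 - 0.577198) / (1 - 0.577198)
kappa = 0.1335

0.1335


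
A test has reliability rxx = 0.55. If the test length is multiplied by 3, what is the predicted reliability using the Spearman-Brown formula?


r_new = (n * rxx) / (1 + (n-1) * rxx)
r_new = (3 * 0.55) / (1 + 2 * 0.55)
r_new = 1.65 / 2.1
r_new = 0.7857

0.7857


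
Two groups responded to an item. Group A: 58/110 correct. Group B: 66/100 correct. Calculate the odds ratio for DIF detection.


Odds_A = 58/52 = 1.1154
Odds_B = 66/34 = 1.9412
OR = Odds_A / Odds_B = 1.1154 / 1.9412
Exactly, OR = (58 * 34) / (52 * 66) = 1972 / 3432
OR = 0.5746

0.5746


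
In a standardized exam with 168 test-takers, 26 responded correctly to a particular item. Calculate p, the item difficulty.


Item difficulty p = number correct / total examinees
p = 26 / 168
p = 0.1548

0.1548


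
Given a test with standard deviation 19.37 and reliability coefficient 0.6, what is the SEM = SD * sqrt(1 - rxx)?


SEM = SD * sqrt(1 - rxx)
SEM = 19.37 * sqrt(1 - 0.6)
SEM = 19.37 * sqrt(0.4) = 19.37 * 0.632456
SEM = 12.2507

12.2507


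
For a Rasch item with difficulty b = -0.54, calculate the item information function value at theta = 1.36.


P = 1/(1+exp(-(1.36--0.54))) = 0.8699
I = P*(1-P) = 0.8699 * 0.1301
I = 0.1132

0.1132


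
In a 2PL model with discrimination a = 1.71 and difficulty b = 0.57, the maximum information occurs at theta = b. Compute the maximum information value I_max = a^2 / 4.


For 2PL, max info at theta = b = 0.57
I_max = a^2 / 4 = 1.71^2 / 4
= 2.9241 / 4
I_max = 0.731

0.731


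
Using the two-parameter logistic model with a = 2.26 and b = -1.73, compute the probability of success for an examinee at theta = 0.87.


a*(theta - b) = 2.26 * (0.87 - -1.73) = 5.876
exp(-5.876) = 0.0028
P = 1 / (1 + 0.0028)
P = 0.9972

0.9972


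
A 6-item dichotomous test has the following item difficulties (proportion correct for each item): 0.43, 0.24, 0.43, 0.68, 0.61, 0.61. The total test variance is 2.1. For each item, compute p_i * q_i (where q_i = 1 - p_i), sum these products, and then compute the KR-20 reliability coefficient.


For each item, compute p_i * q_i:
  Item 1: 0.43 * 0.57 = 0.2451
  Item 2: 0.24 * 0.76 = 0.1824
  Item 3: 0.43 * 0.57 = 0.2451
  Item 4: 0.68 * 0.32 = 0.2176
  Item 5: 0.61 * 0.39 = 0.2379
  Item 6: 0.61 * 0.39 = 0.2379
Sum(p_i * q_i) = 0.2451 + 0.1824 + 0.2451 + 0.2176 + 0.2379 + 0.2379 = 1.366
KR-20 = (k/(k-1)) * (1 - Sum(p_i*q_i) / Var_total)
= (6/5) * (1 - 1.366/2.1)
= 1.2 * 0.3495
KR-20 = 0.4194

0.4194


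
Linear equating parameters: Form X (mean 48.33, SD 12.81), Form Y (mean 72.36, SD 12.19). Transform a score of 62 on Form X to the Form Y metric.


slope = SD_Y / SD_X = 12.19 / 12.81 ~ 0.9516
intercept = mean_Y - slope * mean_X = 72.36 - (12.19 / 12.81) * 48.33 ~ 26.3692
Y = slope * X + intercept. To avoid rounding drift from the rounded slope/intercept, evaluate the equivalent form Y = mean_Y + SD_Y * (X - mean_X) / SD_X at full precision:
Y = 72.36 + 12.19 * (62 - 48.33) / 12.81
Y = 72.36 + 12.19 * 13.67 / 12.81
Y = 72.36 + 166.6373 / 12.81
Y = 72.36 + 13.0084
Y = 85.3684

85.3684


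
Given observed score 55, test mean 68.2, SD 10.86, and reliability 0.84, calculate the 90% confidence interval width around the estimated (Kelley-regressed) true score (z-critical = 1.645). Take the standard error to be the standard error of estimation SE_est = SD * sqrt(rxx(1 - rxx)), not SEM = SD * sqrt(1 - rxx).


True score estimate = 0.84*55 + 0.16*68.2 = 57.112
SE_est = SD * sqrt(rxx * (1 - rxx)) = 10.86 * sqrt(0.84 * 0.16) = 10.86 * sqrt(0.1344) = 3.981342
CI = T_est +/- z * SE_est, so width = 2 * z * SE_est = 2 * 1.645 * 3.981342
Width = 13.0986

13.0986


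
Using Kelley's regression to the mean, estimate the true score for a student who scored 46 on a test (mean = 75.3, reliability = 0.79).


T_est = rxx * X + (1 - rxx) * mean
T_est = 0.79 * 46 + 0.21 * 75.3
T_est = 36.34 + 15.813
T_est = 52.153

52.153


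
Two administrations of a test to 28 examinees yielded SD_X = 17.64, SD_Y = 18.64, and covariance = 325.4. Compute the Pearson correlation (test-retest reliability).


r = cov(X,Y) / (SD_X * SD_Y)
r = 325.4 / (17.64 * 18.64)
r = 325.4 / 328.8096
r = 0.9896

0.9896


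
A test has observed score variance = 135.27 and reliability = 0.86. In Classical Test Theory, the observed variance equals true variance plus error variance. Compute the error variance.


var_true = rxx * var_obs = 0.86 * 135.27 = 116.3322
var_error = var_obs - var_true
var_error = 135.27 - 116.3322
var_error = 18.9378

18.9378


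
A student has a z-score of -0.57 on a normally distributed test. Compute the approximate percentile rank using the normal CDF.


CDF(z) = 0.5 * (1 + erf(z/sqrt(2)))
erf(-0.4031) = -0.4313
CDF = 0.2843
Percentile rank = 0.2843 * 100 = 28.43

28.43


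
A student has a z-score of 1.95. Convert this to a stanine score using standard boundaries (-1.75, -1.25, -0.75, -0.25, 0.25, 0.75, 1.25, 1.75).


Stanine boundaries: [-1.75, -1.25, -0.75, -0.25, 0.25, 0.75, 1.25, 1.75]
z = 1.95
Check each boundary:
  z >= -1.75 -> could be stanine 2
  z >= -1.25 -> could be stanine 3
  z >= -0.75 -> could be stanine 4
  z >= -0.25 -> could be stanine 5
  z >= 0.25 -> could be stanine 6
  z >= 0.75 -> could be stanine 7
  z >= 1.25 -> could be stanine 8
  z >= 1.75 -> could be stanine 9
Highest qualifying boundary gives stanine = 9

9


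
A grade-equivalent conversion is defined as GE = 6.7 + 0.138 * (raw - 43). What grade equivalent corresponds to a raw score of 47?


raw - median = 47 - 43 = 4
slope * diff = 0.138 * 4 = 0.552
GE = 6.7 + 0.552
GE = 7.252

7.252


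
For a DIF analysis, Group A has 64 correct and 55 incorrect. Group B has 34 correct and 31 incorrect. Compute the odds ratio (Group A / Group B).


Odds_A = 64/55 = 1.1636
Odds_B = 34/31 = 1.0968
OR = Odds_A / Odds_B = 1.1636 / 1.0968
Exactly, OR = (64 * 31) / (55 * 34) = 1984 / 1870
OR = 1.061

1.061


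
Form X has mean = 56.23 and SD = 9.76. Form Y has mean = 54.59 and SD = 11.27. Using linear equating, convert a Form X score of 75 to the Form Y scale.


slope = SD_Y / SD_X = 11.27 / 9.76 ~ 1.1547
intercept = mean_Y - slope * mean_X = 54.59 - (11.27 / 9.76) * 56.23 ~ -10.3395
Y = slope * X + intercept. To avoid rounding drift from the rounded slope/intercept, evaluate the equivalent form Y = mean_Y + SD_Y * (X - mean_X) / SD_X at full precision:
Y = 54.59 + 11.27 * (75 - 56.23) / 9.76
Y = 54.59 + 11.27 * 18.77 / 9.76
Y = 54.59 + 211.5379 / 9.76
Y = 54.59 + 21.674
Y = 76.264

76.264


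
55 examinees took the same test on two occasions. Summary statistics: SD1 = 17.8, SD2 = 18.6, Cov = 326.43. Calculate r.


r = cov(X,Y) / (SD_X * SD_Y)
r = 326.43 / (17.8 * 18.6)
r = 326.43 / 331.08
r = 0.986

0.986


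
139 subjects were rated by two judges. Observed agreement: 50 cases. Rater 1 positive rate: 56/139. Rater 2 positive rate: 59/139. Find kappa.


P_o = 50/139 = 0.359712
P_e = (56*59 + 83*80) / 19321 = 0.514673
kappa = (P_o - P_e) / (1 - P_e)
kappa = (0.359712 - 0.514673) / (1 - 0.514673)
kappa = -0.3193

-0.3193


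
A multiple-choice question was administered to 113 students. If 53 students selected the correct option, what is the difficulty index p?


Item difficulty p = number correct / total examinees
p = 53 / 113
p = 0.469

0.469


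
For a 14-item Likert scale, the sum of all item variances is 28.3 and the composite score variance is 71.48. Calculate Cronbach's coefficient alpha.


alpha = (k/(k-1)) * (1 - sum(si^2)/s_total^2)
= (14/13) * (1 - 28.3/71.48)
alpha = 0.6506

0.6506


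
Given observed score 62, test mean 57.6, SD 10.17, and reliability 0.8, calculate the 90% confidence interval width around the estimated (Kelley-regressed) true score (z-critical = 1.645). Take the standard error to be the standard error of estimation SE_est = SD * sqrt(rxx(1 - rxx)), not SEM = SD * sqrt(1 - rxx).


True score estimate = 0.8*62 + 0.2*57.6 = 61.12
SE_est = SD * sqrt(rxx * (1 - rxx)) = 10.17 * sqrt(0.8 * 0.2) = 10.17 * sqrt(0.16) = 4.068
CI = T_est +/- z * SE_est, so width = 2 * z * SE_est = 2 * 1.645 * 4.068
Width = 13.3837

13.3837


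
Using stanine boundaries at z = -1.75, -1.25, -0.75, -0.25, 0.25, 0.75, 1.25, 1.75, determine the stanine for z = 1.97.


Stanine boundaries: [-1.75, -1.25, -0.75, -0.25, 0.25, 0.75, 1.25, 1.75]
z = 1.97
Check each boundary:
  z >= -1.75 -> could be stanine 2
  z >= -1.25 -> could be stanine 3
  z >= -0.75 -> could be stanine 4
  z >= -0.25 -> could be stanine 5
  z >= 0.25 -> could be stanine 6
  z >= 0.75 -> could be stanine 7
  z >= 1.25 -> could be stanine 8
  z >= 1.75 -> could be stanine 9
Highest qualifying boundary gives stanine = 9

9


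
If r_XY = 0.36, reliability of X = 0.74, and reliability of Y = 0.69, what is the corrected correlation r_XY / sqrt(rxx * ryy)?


r_corrected = rxy / sqrt(rxx * ryy)
= 0.36 / sqrt(0.74 * 0.69)
= 0.36 / sqrt(0.5106)
= 0.36 / 0.714563
r_corrected = 0.5038

0.5038


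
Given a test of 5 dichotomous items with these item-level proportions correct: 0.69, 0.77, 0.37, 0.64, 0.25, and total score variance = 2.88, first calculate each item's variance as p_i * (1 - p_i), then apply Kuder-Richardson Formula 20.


For each item, compute p_i * q_i:
  Item 1: 0.69 * 0.31 = 0.2139
  Item 2: 0.77 * 0.23 = 0.1771
  Item 3: 0.37 * 0.63 = 0.2331
  Item 4: 0.64 * 0.36 = 0.2304
  Item 5: 0.25 * 0.75 = 0.1875
Sum(p_i * q_i) = 0.2139 + 0.1771 + 0.2331 + 0.2304 + 0.1875 = 1.042
KR-20 = (k/(k-1)) * (1 - Sum(p_i*q_i) / Var_total)
= (5/4) * (1 - 1.042/2.88)
= 1.25 * 0.6382
KR-20 = 0.7977

0.7977


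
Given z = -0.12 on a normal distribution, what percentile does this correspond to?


CDF(z) = 0.5 * (1 + erf(z/sqrt(2)))
erf(-0.0849) = -0.0955
CDF = 0.4522
Percentile rank = 0.4522 * 100 = 45.22

45.22


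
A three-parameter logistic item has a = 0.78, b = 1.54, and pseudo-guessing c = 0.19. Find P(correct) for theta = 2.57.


logit = 0.78*(2.57 - 1.54) = 0.8034
P* = 1/(1 + exp(-0.8034)) = 0.6907
P = 0.19 + (1 - 0.19) * 0.6907
P = 0.7495

0.7495


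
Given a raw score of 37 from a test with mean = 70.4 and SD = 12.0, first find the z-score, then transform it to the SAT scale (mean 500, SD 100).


z = (X - mean) / SD = (37 - 70.4) / 12.0
z = -33.4 / 12.0
z = -2.7833
SAT-scale = SAT = 500 + 100z
Carry z at full precision (z = -33.4 / 12.0) into the conversion:
SAT-scale = 500 + 100 * (-33.4 / 12.0) = 500 + -3340 / 12.0
SAT-scale = 500 + -278.3333
SAT-scale = 221.6667

221.6667


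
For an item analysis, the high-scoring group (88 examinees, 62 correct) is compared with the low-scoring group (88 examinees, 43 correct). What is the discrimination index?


p_upper = 62/88 = 0.7045
p_lower = 43/88 = 0.4886
D = 0.7045 - 0.4886 = 0.2159

0.2159


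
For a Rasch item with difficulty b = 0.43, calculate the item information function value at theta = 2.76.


P = 1/(1+exp(-(2.76-0.43))) = 0.9113
I = P*(1-P) = 0.9113 * 0.0887
I = 0.0808

0.0808


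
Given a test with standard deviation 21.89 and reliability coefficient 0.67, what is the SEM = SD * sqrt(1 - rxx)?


SEM = SD * sqrt(1 - rxx)
SEM = 21.89 * sqrt(1 - 0.67)
SEM = 21.89 * sqrt(0.33) = 21.89 * 0.574456
SEM = 12.5748

12.5748


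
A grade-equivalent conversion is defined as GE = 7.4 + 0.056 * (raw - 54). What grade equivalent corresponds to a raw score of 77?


raw - median = 77 - 54 = 23
slope * diff = 0.056 * 23 = 1.288
GE = 7.4 + 1.288
GE = 8.688

8.688


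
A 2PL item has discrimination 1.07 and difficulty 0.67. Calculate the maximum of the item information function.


For 2PL, max info at theta = b = 0.67
I_max = a^2 / 4 = 1.07^2 / 4
= 1.1449 / 4
I_max = 0.2862

0.2862


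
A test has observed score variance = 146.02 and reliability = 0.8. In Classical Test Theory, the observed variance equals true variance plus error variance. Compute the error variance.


var_true = rxx * var_obs = 0.8 * 146.02 = 116.816
var_error = var_obs - var_true
var_error = 146.02 - 116.816
var_error = 29.204

29.204


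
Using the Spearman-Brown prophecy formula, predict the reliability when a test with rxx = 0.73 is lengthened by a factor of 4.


r_new = (n * rxx) / (1 + (n-1) * rxx)
r_new = (4 * 0.73) / (1 + 3 * 0.73)
r_new = 2.92 / 3.19
r_new = 0.9154

0.9154


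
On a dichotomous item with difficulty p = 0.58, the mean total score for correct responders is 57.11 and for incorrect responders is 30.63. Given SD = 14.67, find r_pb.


q = 1 - p = 0.42
rpb = ((M1 - M0) / SD) * sqrt(p * q)
rpb = ((57.11 - 30.63) / 14.67) * sqrt(0.58 * 0.42)
rpb = 0.8909

0.8909


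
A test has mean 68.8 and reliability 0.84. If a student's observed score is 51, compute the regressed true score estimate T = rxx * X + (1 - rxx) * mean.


T_est = rxx * X + (1 - rxx) * mean
T_est = 0.84 * 51 + 0.16 * 68.8
T_est = 42.84 + 11.008
T_est = 53.848

53.848


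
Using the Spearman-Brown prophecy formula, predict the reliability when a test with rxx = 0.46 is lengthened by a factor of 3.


r_new = (n * rxx) / (1 + (n-1) * rxx)
r_new = (3 * 0.46) / (1 + 2 * 0.46)
r_new = 1.38 / 1.92
r_new = 0.7188

0.7188


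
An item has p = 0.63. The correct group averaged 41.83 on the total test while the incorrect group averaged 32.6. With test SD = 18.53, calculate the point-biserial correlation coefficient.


q = 1 - p = 0.37
rpb = ((M1 - M0) / SD) * sqrt(p * q)
rpb = ((41.83 - 32.6) / 18.53) * sqrt(0.63 * 0.37)
rpb = 0.2405

0.2405


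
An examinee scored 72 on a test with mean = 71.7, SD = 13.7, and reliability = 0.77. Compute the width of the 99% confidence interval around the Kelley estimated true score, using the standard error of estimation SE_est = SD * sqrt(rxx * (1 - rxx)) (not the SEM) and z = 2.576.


True score estimate = 0.77*72 + 0.23*71.7 = 71.931
SE_est = SD * sqrt(rxx * (1 - rxx)) = 13.7 * sqrt(0.77 * 0.23) = 13.7 * sqrt(0.1771) = 5.765405
CI = T_est +/- z * SE_est, so width = 2 * z * SE_est = 2 * 2.576 * 5.765405
Width = 29.7034

29.7034
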